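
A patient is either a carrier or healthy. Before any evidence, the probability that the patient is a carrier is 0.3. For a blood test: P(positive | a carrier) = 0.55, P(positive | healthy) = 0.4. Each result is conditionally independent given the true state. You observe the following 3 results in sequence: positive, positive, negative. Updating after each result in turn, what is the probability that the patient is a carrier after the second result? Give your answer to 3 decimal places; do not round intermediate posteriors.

0.448

Each posterior becomes the prior for the next update.
After 'positive': P(carrier) = 0.55·0.3000 / (0.55·0.3000 + 0.4·0.7000) ≈ 0.3708
After 'positive': P(carrier) = 0.55·0.3708 / (0.55·0.3708 + 0.4·0.6292) ≈ 0.4476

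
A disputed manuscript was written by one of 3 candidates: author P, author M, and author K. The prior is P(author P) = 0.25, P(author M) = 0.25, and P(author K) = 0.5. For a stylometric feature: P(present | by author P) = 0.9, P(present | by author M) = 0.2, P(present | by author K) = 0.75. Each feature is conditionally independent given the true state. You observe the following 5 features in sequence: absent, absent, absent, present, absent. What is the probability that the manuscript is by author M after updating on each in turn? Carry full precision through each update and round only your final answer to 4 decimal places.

After 'absent': normaliser = 0.1·0.2500 + 0.8·0.2500 + 0.25·0.5000; P(author P) ≈ 0.0714, P(author M) ≈ 0.5714, P(author K) ≈ 0.3571
After 'absent': normaliser = 0.1·0.0714 + 0.8·0.5714 + 0.25·0.3571; P(author P) ≈ 0.0129, P(author M) ≈ 0.8258, P(author K) ≈ 0.1613
After 'absent': normaliser = 0.1·0.0129 + 0.8·0.8258 + 0.25·0.1613; P(author P) ≈ 0.0018, P(author M) ≈ 0.9407, P(author K) ≈ 0.0574
After 'present': normaliser = 0.9·0.0018 + 0.2·0.9407 + 0.75·0.0574; P(author P) ≈ 0.0071, P(author M) ≈ 0.8080, P(author K) ≈ 0.1849
After 'absent': normaliser = 0.1·0.0071 + 0.8·0.8080 + 0.25·0.1849; P(author P) ≈ 0.0010, P(author M) ≈ 0.9323, P(author K) ≈ 0.0667

0.9323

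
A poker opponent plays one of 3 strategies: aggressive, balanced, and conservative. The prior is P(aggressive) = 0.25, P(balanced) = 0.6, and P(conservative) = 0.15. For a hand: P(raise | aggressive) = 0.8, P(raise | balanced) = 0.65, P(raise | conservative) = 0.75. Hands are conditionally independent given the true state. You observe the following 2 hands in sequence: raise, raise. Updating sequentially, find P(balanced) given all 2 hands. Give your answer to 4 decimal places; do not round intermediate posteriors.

0.5092

After 'raise': normaliser = 0.8·0.2500 + 0.65·0.6000 + 0.75·0.1500; P(aggressive) ≈ 0.2847, P(balanced) ≈ 0.5552, P(conservative) ≈ 0.1601
After 'raise': normaliser = 0.8·0.2847 + 0.65·0.5552 + 0.75·0.1601; P(aggressive) ≈ 0.3214, P(balanced) ≈ 0.5092, P(conservative) ≈ 0.1695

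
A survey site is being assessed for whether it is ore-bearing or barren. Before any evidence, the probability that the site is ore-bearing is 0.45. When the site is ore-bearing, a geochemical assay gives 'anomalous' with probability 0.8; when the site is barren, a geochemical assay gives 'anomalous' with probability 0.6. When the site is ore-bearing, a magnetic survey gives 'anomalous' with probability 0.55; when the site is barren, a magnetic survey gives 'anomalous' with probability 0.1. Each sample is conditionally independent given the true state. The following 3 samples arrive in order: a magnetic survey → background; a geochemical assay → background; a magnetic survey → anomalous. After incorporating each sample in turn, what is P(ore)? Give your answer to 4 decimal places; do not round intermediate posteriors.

After a magnetic survey='background': P(ore) = 0.45·0.4500 / (0.45·0.4500 + 0.9·0.5500) ≈ 0.2903
After a geochemical assay='background': P(ore) = 0.2·0.2903 / (0.2·0.2903 + 0.4·0.7097) ≈ 0.1698
After a magnetic survey='anomalous': P(ore) = 0.55·0.1698 / (0.55·0.1698 + 0.1·0.8302) ≈ 0.5294

0.5294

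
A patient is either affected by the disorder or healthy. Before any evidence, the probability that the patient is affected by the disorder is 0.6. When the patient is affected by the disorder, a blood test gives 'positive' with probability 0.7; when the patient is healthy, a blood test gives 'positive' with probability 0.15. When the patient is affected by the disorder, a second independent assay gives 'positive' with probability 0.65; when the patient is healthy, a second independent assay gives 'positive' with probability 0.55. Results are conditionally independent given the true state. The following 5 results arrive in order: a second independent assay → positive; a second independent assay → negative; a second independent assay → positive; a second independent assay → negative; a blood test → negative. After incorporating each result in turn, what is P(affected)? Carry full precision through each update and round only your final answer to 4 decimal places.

Each posterior becomes the prior for the next update.
After a second independent assay='positive': P(affected) = 0.65·0.6000 / (0.65·0.6000 + 0.55·0.4000) ≈ 0.6393
After a second independent assay='negative': P(affected) = 0.35·0.6393 / (0.35·0.6393 + 0.45·0.3607) ≈ 0.5796
After a second independent assay='positive': P(affected) = 0.65·0.5796 / (0.65·0.5796 + 0.55·0.4204) ≈ 0.6197
After a second independent assay='negative': P(affected) = 0.35·0.6197 / (0.35·0.6197 + 0.45·0.3803) ≈ 0.5590
After a blood test='negative': P(affected) = 0.3·0.5590 / (0.3·0.5590 + 0.85·0.4410) ≈ 0.3091

0.3091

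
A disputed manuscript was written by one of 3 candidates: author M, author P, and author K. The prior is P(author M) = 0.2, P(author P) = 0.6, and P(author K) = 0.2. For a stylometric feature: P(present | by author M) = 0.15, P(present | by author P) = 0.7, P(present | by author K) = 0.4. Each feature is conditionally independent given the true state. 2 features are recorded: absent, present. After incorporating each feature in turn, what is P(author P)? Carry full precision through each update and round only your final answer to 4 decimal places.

After 'absent': normaliser = 0.85·0.2000 + 0.3·0.6000 + 0.6·0.2000; P(author M) ≈ 0.3617, P(author P) ≈ 0.3830, P(author K) ≈ 0.2553
After 'present': normaliser = 0.15·0.3617 + 0.7·0.3830 + 0.4·0.2553; P(author M) ≈ 0.1278, P(author P) ≈ 0.6316, P(author K) ≈ 0.2406

0.6316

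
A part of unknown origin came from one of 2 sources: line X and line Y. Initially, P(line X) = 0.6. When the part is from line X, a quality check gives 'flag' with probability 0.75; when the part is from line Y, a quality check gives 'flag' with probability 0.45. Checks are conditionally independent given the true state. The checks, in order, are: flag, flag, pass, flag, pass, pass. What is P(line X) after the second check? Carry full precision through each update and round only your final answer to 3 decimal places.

0.806

Each posterior becomes the prior for the next update.
After 'flag': P(line X) = 0.75·0.6000 / (0.75·0.6000 + 0.45·0.4000) ≈ 0.7143
After 'flag': P(line X) = 0.75·0.7143 / (0.75·0.7143 + 0.45·0.2857) ≈ 0.8065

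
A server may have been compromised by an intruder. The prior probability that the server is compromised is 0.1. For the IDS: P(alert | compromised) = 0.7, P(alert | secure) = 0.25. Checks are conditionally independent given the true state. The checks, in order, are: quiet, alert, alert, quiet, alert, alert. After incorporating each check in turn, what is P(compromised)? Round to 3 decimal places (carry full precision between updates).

0.522

After 'quiet': P(compromised) = 0.3·0.1000 / (0.3·0.1000 + 0.75·0.9000) ≈ 0.0426
After 'alert': P(compromised) = 0.7·0.0426 / (0.7·0.0426 + 0.25·0.9574) ≈ 0.1107
After 'alert': P(compromised) = 0.7·0.1107 / (0.7·0.1107 + 0.25·0.8893) ≈ 0.2584
After 'quiet': P(compromised) = 0.3·0.2584 / (0.3·0.2584 + 0.75·0.7416) ≈ 0.1223
After 'alert': P(compromised) = 0.7·0.1223 / (0.7·0.1223 + 0.25·0.8777) ≈ 0.2807
After 'alert': P(compromised) = 0.7·0.2807 / (0.7·0.2807 + 0.25·0.7193) ≈ 0.5222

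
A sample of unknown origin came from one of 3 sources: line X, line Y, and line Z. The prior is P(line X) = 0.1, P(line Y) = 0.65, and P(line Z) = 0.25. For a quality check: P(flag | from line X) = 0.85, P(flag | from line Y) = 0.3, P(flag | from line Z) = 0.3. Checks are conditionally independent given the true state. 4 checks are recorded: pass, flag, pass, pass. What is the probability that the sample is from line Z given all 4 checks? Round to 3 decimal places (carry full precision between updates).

After 'pass': normaliser = 0.15·0.1000 + 0.7·0.6500 + 0.7·0.2500; P(line X) ≈ 0.0233, P(line Y) ≈ 0.7054, P(line Z) ≈ 0.2713
After 'flag': normaliser = 0.85·0.0233 + 0.3·0.7054 + 0.3·0.2713; P(line X) ≈ 0.0632, P(line Y) ≈ 0.6766, P(line Z) ≈ 0.2602
After 'pass': normaliser = 0.15·0.0632 + 0.7·0.6766 + 0.7·0.2602; P(line X) ≈ 0.0142, P(line Y) ≈ 0.7119, P(line Z) ≈ 0.2738
After 'pass': normaliser = 0.15·0.0142 + 0.7·0.7119 + 0.7·0.2738; P(line X) ≈ 0.0031, P(line Y) ≈ 0.7200, P(line Z) ≈ 0.2769

0.277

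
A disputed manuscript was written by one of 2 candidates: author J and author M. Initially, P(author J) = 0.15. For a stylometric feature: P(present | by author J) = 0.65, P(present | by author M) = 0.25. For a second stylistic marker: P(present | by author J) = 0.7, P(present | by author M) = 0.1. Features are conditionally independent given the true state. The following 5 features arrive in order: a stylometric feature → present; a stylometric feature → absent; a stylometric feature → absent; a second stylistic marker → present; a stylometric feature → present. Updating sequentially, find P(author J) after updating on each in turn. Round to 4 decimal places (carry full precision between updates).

0.6452

After a stylometric feature='present': P(author J) = 0.65·0.1500 / (0.65·0.1500 + 0.25·0.8500) ≈ 0.3145
After a stylometric feature='absent': P(author J) = 0.35·0.3145 / (0.35·0.3145 + 0.75·0.6855) ≈ 0.1764
After a stylometric feature='absent': P(author J) = 0.35·0.1764 / (0.35·0.1764 + 0.75·0.8236) ≈ 0.0908
After a second stylistic marker='present': P(author J) = 0.7·0.0908 / (0.7·0.0908 + 0.1·0.9092) ≈ 0.4116
After a stylometric feature='present': P(author J) = 0.65·0.4116 / (0.65·0.4116 + 0.25·0.5884) ≈ 0.6452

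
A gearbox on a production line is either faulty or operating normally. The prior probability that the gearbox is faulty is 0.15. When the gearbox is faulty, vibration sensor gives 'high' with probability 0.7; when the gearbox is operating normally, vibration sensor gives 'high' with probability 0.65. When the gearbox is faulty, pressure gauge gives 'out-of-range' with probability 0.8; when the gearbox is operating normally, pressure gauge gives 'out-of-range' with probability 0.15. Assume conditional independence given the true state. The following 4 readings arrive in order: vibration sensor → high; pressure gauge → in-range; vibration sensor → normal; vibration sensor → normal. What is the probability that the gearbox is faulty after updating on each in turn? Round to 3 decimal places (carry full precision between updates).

After vibration sensor='high': P(faulty) = 0.7·0.1500 / (0.7·0.1500 + 0.65·0.8500) ≈ 0.1597
After pressure gauge='in-range': P(faulty) = 0.2·0.1597 / (0.2·0.1597 + 0.85·0.8403) ≈ 0.0428
After vibration sensor='normal': P(faulty) = 0.3·0.0428 / (0.3·0.0428 + 0.35·0.9572) ≈ 0.0369
After vibration sensor='normal': P(faulty) = 0.3·0.0369 / (0.3·0.0369 + 0.35·0.9631) ≈ 0.0318

0.032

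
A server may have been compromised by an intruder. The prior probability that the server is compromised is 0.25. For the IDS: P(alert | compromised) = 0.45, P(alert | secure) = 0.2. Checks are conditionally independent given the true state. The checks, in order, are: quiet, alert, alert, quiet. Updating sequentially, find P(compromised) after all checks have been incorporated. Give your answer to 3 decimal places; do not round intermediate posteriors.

After 'quiet': P(compromised) = 0.55·0.2500 / (0.55·0.2500 + 0.8·0.7500) ≈ 0.1864
After 'alert': P(compromised) = 0.45·0.1864 / (0.45·0.1864 + 0.2·0.8136) ≈ 0.3402
After 'alert': P(compromised) = 0.45·0.3402 / (0.45·0.3402 + 0.2·0.6598) ≈ 0.5371
After 'quiet': P(compromised) = 0.55·0.5371 / (0.55·0.5371 + 0.8·0.4629) ≈ 0.4437

0.444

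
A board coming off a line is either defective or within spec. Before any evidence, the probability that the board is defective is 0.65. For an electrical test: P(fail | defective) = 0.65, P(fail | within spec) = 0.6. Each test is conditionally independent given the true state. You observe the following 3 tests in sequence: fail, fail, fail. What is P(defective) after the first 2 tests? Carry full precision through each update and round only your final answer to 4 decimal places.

0.6855

Apply Bayes' rule sequentially, carrying P(defective) forward.
After 'fail': P(defective) = 0.65·0.6500 / (0.65·0.6500 + 0.6·0.3500) ≈ 0.6680
After 'fail': P(defective) = 0.65·0.6680 / (0.65·0.6680 + 0.6·0.3320) ≈ 0.6855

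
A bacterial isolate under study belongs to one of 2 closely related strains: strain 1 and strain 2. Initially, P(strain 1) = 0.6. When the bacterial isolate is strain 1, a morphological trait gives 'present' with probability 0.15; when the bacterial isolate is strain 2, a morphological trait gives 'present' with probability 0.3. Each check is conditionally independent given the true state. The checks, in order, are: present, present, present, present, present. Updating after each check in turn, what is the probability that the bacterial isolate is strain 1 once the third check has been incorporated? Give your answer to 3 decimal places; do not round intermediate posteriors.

After 'present': P(strain 1) = 0.15·0.6000 / (0.15·0.6000 + 0.3·0.4000) ≈ 0.4286
After 'present': P(strain 1) = 0.15·0.4286 / (0.15·0.4286 + 0.3·0.5714) ≈ 0.2727
After 'present': P(strain 1) = 0.15·0.2727 / (0.15·0.2727 + 0.3·0.7273) ≈ 0.1579

0.158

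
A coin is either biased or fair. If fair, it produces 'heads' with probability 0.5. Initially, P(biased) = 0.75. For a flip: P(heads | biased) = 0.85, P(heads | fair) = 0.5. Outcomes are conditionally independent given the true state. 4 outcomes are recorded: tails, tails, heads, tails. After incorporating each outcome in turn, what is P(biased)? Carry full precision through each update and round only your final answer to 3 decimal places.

0.121

After 'tails': P(biased) = 0.15·0.7500 / (0.15·0.7500 + 0.5·0.2500) ≈ 0.4737
After 'tails': P(biased) = 0.15·0.4737 / (0.15·0.4737 + 0.5·0.5263) ≈ 0.2126
After 'heads': P(biased) = 0.85·0.2126 / (0.85·0.2126 + 0.5·0.7874) ≈ 0.3146
After 'tails': P(biased) = 0.15·0.3146 / (0.15·0.3146 + 0.5·0.6854) ≈ 0.1210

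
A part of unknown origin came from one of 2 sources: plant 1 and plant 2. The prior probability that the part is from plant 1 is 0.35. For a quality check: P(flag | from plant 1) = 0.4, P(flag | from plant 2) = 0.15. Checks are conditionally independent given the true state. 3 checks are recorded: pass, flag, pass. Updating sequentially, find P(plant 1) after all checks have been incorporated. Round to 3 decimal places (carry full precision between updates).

0.417

After 'pass': P(plant 1) = 0.6·0.3500 / (0.6·0.3500 + 0.85·0.6500) ≈ 0.2754
After 'flag': P(plant 1) = 0.4·0.2754 / (0.4·0.2754 + 0.15·0.7246) ≈ 0.5034
After 'pass': P(plant 1) = 0.6·0.5034 / (0.6·0.5034 + 0.85·0.4966) ≈ 0.4171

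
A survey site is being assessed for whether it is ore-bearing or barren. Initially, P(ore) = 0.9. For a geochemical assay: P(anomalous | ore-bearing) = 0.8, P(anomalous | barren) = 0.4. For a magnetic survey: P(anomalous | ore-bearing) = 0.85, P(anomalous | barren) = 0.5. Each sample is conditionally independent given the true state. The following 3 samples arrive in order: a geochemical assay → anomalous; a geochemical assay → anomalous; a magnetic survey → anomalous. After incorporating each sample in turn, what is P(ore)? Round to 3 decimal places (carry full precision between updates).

After a geochemical assay='anomalous': P(ore) = 0.8·0.9000 / (0.8·0.9000 + 0.4·0.1000) ≈ 0.9474
After a geochemical assay='anomalous': P(ore) = 0.8·0.9474 / (0.8·0.9474 + 0.4·0.0526) ≈ 0.9730
After a magnetic survey='anomalous': P(ore) = 0.85·0.9730 / (0.85·0.9730 + 0.5·0.0270) ≈ 0.9839

0.984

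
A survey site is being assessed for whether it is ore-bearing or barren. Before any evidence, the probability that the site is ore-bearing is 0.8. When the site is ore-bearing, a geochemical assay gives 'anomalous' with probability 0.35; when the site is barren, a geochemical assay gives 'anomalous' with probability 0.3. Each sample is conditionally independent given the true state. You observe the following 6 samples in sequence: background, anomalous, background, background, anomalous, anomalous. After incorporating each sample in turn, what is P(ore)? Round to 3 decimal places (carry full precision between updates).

Apply Bayes' rule sequentially, carrying P(ore) forward.
After 'background': P(ore) = 0.65·0.8000 / (0.65·0.8000 + 0.7·0.2000) ≈ 0.7879
After 'anomalous': P(ore) = 0.35·0.7879 / (0.35·0.7879 + 0.3·0.2121) ≈ 0.8125
After 'background': P(ore) = 0.65·0.8125 / (0.65·0.8125 + 0.7·0.1875) ≈ 0.8009
After 'background': P(ore) = 0.65·0.8009 / (0.65·0.8009 + 0.7·0.1991) ≈ 0.7889
After 'anomalous': P(ore) = 0.35·0.7889 / (0.35·0.7889 + 0.3·0.2111) ≈ 0.8134
After 'anomalous': P(ore) = 0.35·0.8134 / (0.35·0.8134 + 0.3·0.1866) ≈ 0.8357

0.836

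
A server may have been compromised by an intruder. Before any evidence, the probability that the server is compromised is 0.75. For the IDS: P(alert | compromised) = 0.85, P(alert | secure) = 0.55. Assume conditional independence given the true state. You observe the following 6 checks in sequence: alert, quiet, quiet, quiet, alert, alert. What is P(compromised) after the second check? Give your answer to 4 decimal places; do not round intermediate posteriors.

Apply Bayes' rule sequentially, carrying P(compromised) forward.
After 'alert': P(compromised) = 0.85·0.7500 / (0.85·0.7500 + 0.55·0.2500) ≈ 0.8226
After 'quiet': P(compromised) = 0.15·0.8226 / (0.15·0.8226 + 0.45·0.1774) ≈ 0.6071

0.6071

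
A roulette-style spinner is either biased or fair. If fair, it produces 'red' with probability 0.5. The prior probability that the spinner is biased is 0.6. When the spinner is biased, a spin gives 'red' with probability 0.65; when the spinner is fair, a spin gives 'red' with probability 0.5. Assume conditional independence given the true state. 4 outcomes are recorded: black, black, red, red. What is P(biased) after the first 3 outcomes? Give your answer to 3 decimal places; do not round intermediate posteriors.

After 'black': P(biased) = 0.35·0.6000 / (0.35·0.6000 + 0.5·0.4000) ≈ 0.5122
After 'black': P(biased) = 0.35·0.5122 / (0.35·0.5122 + 0.5·0.4878) ≈ 0.4236
After 'red': P(biased) = 0.65·0.4236 / (0.65·0.4236 + 0.5·0.5764) ≈ 0.4886

0.489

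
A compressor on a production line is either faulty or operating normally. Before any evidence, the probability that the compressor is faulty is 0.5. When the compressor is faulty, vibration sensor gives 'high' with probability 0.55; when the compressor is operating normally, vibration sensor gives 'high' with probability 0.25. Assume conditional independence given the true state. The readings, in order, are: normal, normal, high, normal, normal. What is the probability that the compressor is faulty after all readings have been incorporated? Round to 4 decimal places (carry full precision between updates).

0.2219

After 'normal': P(faulty) = 0.45·0.5000 / (0.45·0.5000 + 0.75·0.5000) ≈ 0.3750
After 'normal': P(faulty) = 0.45·0.3750 / (0.45·0.3750 + 0.75·0.6250) ≈ 0.2647
After 'high': P(faulty) = 0.55·0.2647 / (0.55·0.2647 + 0.25·0.7353) ≈ 0.4420
After 'normal': P(faulty) = 0.45·0.4420 / (0.45·0.4420 + 0.75·0.5580) ≈ 0.3221
After 'normal': P(faulty) = 0.45·0.3221 / (0.45·0.3221 + 0.75·0.6779) ≈ 0.2219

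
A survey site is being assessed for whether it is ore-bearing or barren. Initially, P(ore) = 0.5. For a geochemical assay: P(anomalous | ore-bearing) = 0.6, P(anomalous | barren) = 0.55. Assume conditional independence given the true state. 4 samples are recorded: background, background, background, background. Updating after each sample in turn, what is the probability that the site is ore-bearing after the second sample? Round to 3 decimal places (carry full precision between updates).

After 'background': P(ore) = 0.4·0.5000 / (0.4·0.5000 + 0.45·0.5000) ≈ 0.4706
After 'background': P(ore) = 0.4·0.4706 / (0.4·0.4706 + 0.45·0.5294) ≈ 0.4414

0.441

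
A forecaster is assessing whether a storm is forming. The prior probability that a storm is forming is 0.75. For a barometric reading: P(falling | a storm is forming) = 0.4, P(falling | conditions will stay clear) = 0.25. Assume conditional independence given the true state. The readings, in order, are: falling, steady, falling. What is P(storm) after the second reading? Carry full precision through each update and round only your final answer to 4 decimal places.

After 'falling': P(storm) = 0.4·0.7500 / (0.4·0.7500 + 0.25·0.2500) ≈ 0.8276
After 'steady': P(storm) = 0.6·0.8276 / (0.6·0.8276 + 0.75·0.1724) ≈ 0.7934

0.7934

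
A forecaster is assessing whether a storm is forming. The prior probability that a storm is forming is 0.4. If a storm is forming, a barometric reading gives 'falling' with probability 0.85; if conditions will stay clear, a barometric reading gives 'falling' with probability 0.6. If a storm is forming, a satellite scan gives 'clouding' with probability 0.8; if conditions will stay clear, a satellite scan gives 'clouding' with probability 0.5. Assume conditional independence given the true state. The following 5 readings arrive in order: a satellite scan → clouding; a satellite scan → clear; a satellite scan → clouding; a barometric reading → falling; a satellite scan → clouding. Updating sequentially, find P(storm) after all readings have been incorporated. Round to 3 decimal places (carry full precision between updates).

After a satellite scan='clouding': P(storm) = 0.8·0.4000 / (0.8·0.4000 + 0.5·0.6000) ≈ 0.5161
After a satellite scan='clear': P(storm) = 0.2·0.5161 / (0.2·0.5161 + 0.5·0.4839) ≈ 0.2991
After a satellite scan='clouding': P(storm) = 0.8·0.2991 / (0.8·0.2991 + 0.5·0.7009) ≈ 0.4057
After a barometric reading='falling': P(storm) = 0.85·0.4057 / (0.85·0.4057 + 0.6·0.5943) ≈ 0.4916
After a satellite scan='clouding': P(storm) = 0.8·0.4916 / (0.8·0.4916 + 0.5·0.5084) ≈ 0.6074

0.607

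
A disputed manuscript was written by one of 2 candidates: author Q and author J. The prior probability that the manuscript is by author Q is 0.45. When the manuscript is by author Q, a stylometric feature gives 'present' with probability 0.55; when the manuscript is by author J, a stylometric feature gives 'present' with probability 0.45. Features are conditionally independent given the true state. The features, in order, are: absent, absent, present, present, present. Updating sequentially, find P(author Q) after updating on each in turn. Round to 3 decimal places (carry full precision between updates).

After 'absent': P(author Q) = 0.45·0.4500 / (0.45·0.4500 + 0.55·0.5500) ≈ 0.4010
After 'absent': P(author Q) = 0.45·0.4010 / (0.45·0.4010 + 0.55·0.5990) ≈ 0.3539
After 'present': P(author Q) = 0.55·0.3539 / (0.55·0.3539 + 0.45·0.6461) ≈ 0.4010
After 'present': P(author Q) = 0.55·0.4010 / (0.55·0.4010 + 0.45·0.5990) ≈ 0.4500
After 'present': P(author Q) = 0.55·0.4500 / (0.55·0.4500 + 0.45·0.5500) ≈ 0.5000

0.500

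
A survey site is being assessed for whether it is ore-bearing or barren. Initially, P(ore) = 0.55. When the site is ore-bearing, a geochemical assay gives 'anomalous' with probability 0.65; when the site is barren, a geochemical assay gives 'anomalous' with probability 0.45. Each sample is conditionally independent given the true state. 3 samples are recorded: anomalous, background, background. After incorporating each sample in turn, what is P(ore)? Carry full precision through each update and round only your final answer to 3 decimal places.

After 'anomalous': P(ore) = 0.65·0.5500 / (0.65·0.5500 + 0.45·0.4500) ≈ 0.6384
After 'background': P(ore) = 0.35·0.6384 / (0.35·0.6384 + 0.55·0.3616) ≈ 0.5291
After 'background': P(ore) = 0.35·0.5291 / (0.35·0.5291 + 0.55·0.4709) ≈ 0.4169

0.417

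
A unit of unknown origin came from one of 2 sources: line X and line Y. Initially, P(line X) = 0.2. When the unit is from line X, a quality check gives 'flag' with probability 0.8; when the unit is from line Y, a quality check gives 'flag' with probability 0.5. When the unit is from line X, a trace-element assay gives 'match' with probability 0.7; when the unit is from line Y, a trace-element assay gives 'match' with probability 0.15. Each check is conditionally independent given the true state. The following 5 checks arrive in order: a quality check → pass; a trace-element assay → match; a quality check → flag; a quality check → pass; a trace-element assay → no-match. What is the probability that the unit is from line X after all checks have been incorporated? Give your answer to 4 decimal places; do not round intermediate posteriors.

0.0954

Each posterior becomes the prior for the next update.
After a quality check='pass': P(line X) = 0.2·0.2000 / (0.2·0.2000 + 0.5·0.8000) ≈ 0.0909
After a trace-element assay='match': P(line X) = 0.7·0.0909 / (0.7·0.0909 + 0.15·0.9091) ≈ 0.3182
After a quality check='flag': P(line X) = 0.8·0.3182 / (0.8·0.3182 + 0.5·0.6818) ≈ 0.4275
After a quality check='pass': P(line X) = 0.2·0.4275 / (0.2·0.4275 + 0.5·0.5725) ≈ 0.2300
After a trace-element assay='no-match': P(line X) = 0.3·0.2300 / (0.3·0.2300 + 0.85·0.7700) ≈ 0.0954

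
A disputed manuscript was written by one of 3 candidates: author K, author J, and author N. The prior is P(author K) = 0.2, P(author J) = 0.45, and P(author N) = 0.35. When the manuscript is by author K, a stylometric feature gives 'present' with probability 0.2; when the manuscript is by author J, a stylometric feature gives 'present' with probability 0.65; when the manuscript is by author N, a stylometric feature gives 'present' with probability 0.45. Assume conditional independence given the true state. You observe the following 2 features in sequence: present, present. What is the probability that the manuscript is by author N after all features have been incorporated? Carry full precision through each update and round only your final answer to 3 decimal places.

After 'present': normaliser = 0.2·0.2000 + 0.65·0.4500 + 0.45·0.3500; P(author K) ≈ 0.0816, P(author J) ≈ 0.5969, P(author N) ≈ 0.3214
After 'present': normaliser = 0.2·0.0816 + 0.65·0.5969 + 0.45·0.3214; P(author K) ≈ 0.0297, P(author J) ≈ 0.7068, P(author N) ≈ 0.2635

0.263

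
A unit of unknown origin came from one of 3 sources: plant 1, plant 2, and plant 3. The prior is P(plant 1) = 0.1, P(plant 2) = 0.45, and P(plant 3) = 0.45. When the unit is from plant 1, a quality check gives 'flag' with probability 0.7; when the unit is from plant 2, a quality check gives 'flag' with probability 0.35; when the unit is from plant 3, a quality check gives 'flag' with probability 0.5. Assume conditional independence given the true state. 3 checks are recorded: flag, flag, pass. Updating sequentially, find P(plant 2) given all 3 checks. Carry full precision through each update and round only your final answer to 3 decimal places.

0.336

After 'flag': normaliser = 0.7·0.1000 + 0.35·0.4500 + 0.5·0.4500; P(plant 1) ≈ 0.1547, P(plant 2) ≈ 0.3481, P(plant 3) ≈ 0.4972
After 'flag': normaliser = 0.7·0.1547 + 0.35·0.3481 + 0.5·0.4972; P(plant 1) ≈ 0.2262, P(plant 2) ≈ 0.2545, P(plant 3) ≈ 0.5193
After 'pass': normaliser = 0.3·0.2262 + 0.65·0.2545 + 0.5·0.5193; P(plant 1) ≈ 0.1377, P(plant 2) ≈ 0.3356, P(plant 3) ≈ 0.5268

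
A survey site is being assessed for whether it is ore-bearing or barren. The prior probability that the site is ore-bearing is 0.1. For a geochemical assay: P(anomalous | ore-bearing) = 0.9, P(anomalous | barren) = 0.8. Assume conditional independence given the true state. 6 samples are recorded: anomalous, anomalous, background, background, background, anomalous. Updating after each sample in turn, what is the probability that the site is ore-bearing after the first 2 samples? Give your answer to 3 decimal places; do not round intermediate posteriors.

After 'anomalous': P(ore) = 0.9·0.1000 / (0.9·0.1000 + 0.8·0.9000) ≈ 0.1111
After 'anomalous': P(ore) = 0.9·0.1111 / (0.9·0.1111 + 0.8·0.8889) ≈ 0.1233

0.123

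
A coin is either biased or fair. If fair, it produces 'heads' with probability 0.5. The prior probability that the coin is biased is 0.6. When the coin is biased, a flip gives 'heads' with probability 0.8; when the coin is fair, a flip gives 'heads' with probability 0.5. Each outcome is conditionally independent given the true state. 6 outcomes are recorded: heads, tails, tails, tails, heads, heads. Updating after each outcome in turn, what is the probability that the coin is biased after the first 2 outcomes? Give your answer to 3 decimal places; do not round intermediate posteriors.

Each posterior becomes the prior for the next update.
After 'heads': P(biased) = 0.8·0.6000 / (0.8·0.6000 + 0.5·0.4000) ≈ 0.7059
After 'tails': P(biased) = 0.2·0.7059 / (0.2·0.7059 + 0.5·0.2941) ≈ 0.4898

0.490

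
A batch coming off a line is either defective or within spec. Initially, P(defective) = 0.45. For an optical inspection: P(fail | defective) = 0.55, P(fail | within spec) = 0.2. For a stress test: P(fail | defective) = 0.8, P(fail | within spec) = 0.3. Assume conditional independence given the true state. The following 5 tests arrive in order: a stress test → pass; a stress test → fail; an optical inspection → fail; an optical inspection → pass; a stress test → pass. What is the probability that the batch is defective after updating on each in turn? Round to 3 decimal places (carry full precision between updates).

0.216

After a stress test='pass': P(defective) = 0.2·0.4500 / (0.2·0.4500 + 0.7·0.5500) ≈ 0.1895
After a stress test='fail': P(defective) = 0.8·0.1895 / (0.8·0.1895 + 0.3·0.8105) ≈ 0.3840
After an optical inspection='fail': P(defective) = 0.55·0.3840 / (0.55·0.3840 + 0.2·0.6160) ≈ 0.6316
After an optical inspection='pass': P(defective) = 0.45·0.6316 / (0.45·0.6316 + 0.8·0.3684) ≈ 0.4909
After a stress test='pass': P(defective) = 0.2·0.4909 / (0.2·0.4909 + 0.7·0.5091) ≈ 0.2160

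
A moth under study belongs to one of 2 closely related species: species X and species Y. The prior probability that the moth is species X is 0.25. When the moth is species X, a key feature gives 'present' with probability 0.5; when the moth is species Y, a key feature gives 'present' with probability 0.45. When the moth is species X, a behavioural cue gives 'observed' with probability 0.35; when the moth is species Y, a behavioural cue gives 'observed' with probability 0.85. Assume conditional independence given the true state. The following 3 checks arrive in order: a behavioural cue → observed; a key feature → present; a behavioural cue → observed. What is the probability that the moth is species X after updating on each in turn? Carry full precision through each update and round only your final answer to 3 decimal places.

After a behavioural cue='observed': P(species X) = 0.35·0.2500 / (0.35·0.2500 + 0.85·0.7500) ≈ 0.1207
After a key feature='present': P(species X) = 0.5·0.1207 / (0.5·0.1207 + 0.45·0.8793) ≈ 0.1323
After a behavioural cue='observed': P(species X) = 0.35·0.1323 / (0.35·0.1323 + 0.85·0.8677) ≈ 0.0591

0.059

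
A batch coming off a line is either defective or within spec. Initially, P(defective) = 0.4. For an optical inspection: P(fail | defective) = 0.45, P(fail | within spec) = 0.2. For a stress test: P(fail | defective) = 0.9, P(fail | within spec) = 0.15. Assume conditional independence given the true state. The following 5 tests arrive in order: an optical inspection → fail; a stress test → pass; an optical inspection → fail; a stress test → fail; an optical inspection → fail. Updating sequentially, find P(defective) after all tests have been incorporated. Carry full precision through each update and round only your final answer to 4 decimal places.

After an optical inspection='fail': P(defective) = 0.45·0.4000 / (0.45·0.4000 + 0.2·0.6000) ≈ 0.6000
After a stress test='pass': P(defective) = 0.1·0.6000 / (0.1·0.6000 + 0.85·0.4000) ≈ 0.1500
After an optical inspection='fail': P(defective) = 0.45·0.1500 / (0.45·0.1500 + 0.2·0.8500) ≈ 0.2842
After a stress test='fail': P(defective) = 0.9·0.2842 / (0.9·0.2842 + 0.15·0.7158) ≈ 0.7043
After an optical inspection='fail': P(defective) = 0.45·0.7043 / (0.45·0.7043 + 0.2·0.2957) ≈ 0.8428

0.8428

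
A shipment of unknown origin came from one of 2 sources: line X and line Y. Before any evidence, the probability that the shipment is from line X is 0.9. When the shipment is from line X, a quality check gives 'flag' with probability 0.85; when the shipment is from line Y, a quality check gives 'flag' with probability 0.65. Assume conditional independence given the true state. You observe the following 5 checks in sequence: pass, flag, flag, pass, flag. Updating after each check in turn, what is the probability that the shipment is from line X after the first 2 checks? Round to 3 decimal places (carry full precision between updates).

Apply Bayes' rule sequentially, carrying P(line X) forward.
After 'pass': P(line X) = 0.15·0.9000 / (0.15·0.9000 + 0.35·0.1000) ≈ 0.7941
After 'flag': P(line X) = 0.85·0.7941 / (0.85·0.7941 + 0.65·0.2059) ≈ 0.8345

0.835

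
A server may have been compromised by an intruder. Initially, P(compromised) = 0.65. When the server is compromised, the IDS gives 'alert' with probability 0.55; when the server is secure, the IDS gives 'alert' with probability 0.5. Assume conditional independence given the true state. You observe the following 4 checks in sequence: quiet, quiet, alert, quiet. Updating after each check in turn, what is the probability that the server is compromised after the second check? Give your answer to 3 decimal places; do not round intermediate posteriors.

After 'quiet': P(compromised) = 0.45·0.6500 / (0.45·0.6500 + 0.5·0.3500) ≈ 0.6257
After 'quiet': P(compromised) = 0.45·0.6257 / (0.45·0.6257 + 0.5·0.3743) ≈ 0.6007

0.601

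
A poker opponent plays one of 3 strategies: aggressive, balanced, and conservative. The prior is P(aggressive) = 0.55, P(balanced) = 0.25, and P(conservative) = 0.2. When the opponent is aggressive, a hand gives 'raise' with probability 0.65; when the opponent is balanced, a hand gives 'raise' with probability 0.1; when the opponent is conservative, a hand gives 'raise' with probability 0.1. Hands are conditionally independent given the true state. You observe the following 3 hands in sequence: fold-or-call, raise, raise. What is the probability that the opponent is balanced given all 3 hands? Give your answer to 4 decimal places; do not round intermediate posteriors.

After 'fold-or-call': normaliser = 0.35·0.5500 + 0.9·0.2500 + 0.9·0.2000; P(aggressive) ≈ 0.3222, P(balanced) ≈ 0.3766, P(conservative) ≈ 0.3013
After 'raise': normaliser = 0.65·0.3222 + 0.1·0.3766 + 0.1·0.3013; P(aggressive) ≈ 0.7555, P(balanced) ≈ 0.1358, P(conservative) ≈ 0.1087
After 'raise': normaliser = 0.65·0.7555 + 0.1·0.1358 + 0.1·0.1087; P(aggressive) ≈ 0.9526, P(balanced) ≈ 0.0264, P(conservative) ≈ 0.0211

0.0264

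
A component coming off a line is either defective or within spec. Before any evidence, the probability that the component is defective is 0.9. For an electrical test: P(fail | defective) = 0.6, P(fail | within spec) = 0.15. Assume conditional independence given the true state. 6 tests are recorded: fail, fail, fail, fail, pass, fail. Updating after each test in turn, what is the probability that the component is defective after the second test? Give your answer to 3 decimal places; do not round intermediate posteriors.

After 'fail': P(defective) = 0.6·0.9000 / (0.6·0.9000 + 0.15·0.1000) ≈ 0.9730
After 'fail': P(defective) = 0.6·0.9730 / (0.6·0.9730 + 0.15·0.0270) ≈ 0.9931

0.993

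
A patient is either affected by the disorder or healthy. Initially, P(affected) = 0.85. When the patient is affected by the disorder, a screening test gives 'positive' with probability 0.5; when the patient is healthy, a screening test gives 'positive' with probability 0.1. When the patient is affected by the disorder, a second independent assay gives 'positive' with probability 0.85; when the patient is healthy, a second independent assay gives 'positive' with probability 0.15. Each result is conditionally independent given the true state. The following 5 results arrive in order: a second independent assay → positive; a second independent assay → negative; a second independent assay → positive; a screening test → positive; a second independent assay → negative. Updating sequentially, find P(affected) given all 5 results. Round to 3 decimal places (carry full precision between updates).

0.966

After a second independent assay='positive': P(affected) = 0.85·0.8500 / (0.85·0.8500 + 0.15·0.1500) ≈ 0.9698
After a second independent assay='negative': P(affected) = 0.15·0.9698 / (0.15·0.9698 + 0.85·0.0302) ≈ 0.8500
After a second independent assay='positive': P(affected) = 0.85·0.8500 / (0.85·0.8500 + 0.15·0.1500) ≈ 0.9698
After a screening test='positive': P(affected) = 0.5·0.9698 / (0.5·0.9698 + 0.1·0.0302) ≈ 0.9938
After a second independent assay='negative': P(affected) = 0.15·0.9938 / (0.15·0.9938 + 0.85·0.0062) ≈ 0.9659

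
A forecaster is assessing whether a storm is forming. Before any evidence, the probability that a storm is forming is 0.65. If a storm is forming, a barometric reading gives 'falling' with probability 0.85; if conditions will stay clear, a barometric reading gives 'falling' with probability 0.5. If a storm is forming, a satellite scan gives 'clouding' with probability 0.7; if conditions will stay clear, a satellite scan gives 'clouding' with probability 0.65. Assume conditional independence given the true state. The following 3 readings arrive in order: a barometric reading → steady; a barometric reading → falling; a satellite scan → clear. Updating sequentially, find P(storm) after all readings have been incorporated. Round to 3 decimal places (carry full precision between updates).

Each posterior becomes the prior for the next update.
After a barometric reading='steady': P(storm) = 0.15·0.6500 / (0.15·0.6500 + 0.5·0.3500) ≈ 0.3578
After a barometric reading='falling': P(storm) = 0.85·0.3578 / (0.85·0.3578 + 0.5·0.6422) ≈ 0.4864
After a satellite scan='clear': P(storm) = 0.3·0.4864 / (0.3·0.4864 + 0.35·0.5136) ≈ 0.4481

0.448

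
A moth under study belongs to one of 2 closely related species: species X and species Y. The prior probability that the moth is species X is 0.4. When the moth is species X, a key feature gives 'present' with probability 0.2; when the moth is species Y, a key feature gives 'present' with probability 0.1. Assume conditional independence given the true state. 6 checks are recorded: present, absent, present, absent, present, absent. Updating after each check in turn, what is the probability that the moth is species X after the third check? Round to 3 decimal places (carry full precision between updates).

After 'present': P(species X) = 0.2·0.4000 / (0.2·0.4000 + 0.1·0.6000) ≈ 0.5714
After 'absent': P(species X) = 0.8·0.5714 / (0.8·0.5714 + 0.9·0.4286) ≈ 0.5424
After 'present': P(species X) = 0.2·0.5424 / (0.2·0.5424 + 0.1·0.4576) ≈ 0.7033

0.703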